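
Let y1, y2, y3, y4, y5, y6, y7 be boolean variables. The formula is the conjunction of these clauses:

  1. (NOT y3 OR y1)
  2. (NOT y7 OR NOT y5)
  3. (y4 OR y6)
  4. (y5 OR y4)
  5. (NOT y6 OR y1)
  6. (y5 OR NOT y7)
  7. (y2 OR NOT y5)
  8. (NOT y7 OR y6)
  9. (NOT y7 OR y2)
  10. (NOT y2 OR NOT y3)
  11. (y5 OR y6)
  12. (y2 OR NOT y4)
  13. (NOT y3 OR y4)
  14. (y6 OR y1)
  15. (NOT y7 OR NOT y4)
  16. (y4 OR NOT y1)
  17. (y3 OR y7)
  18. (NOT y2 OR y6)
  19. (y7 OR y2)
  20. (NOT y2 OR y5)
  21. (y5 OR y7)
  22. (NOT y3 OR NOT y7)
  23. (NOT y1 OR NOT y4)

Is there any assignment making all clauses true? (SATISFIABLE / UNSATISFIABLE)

UNSATISFIABLE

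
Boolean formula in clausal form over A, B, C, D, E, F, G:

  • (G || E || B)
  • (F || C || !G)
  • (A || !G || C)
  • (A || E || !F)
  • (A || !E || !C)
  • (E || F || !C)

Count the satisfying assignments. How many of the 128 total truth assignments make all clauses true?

Case analysis on C and E:
  C=T, E=T: forces A=T; B, D, F, G free → 2^4 = 16.
  C=T, E=F: D free; 3 ways for (A,B,F,G) × 2^1 = 6.
  C=F, E=T: B, D free; 5 ways for (A,F,G) × 2^2 = 20.
  C=F, E=F: D free; 5 ways for (A,B,F,G) × 2^1 = 10.
Total: 16 + 6 + 20 + 10 = 52.

52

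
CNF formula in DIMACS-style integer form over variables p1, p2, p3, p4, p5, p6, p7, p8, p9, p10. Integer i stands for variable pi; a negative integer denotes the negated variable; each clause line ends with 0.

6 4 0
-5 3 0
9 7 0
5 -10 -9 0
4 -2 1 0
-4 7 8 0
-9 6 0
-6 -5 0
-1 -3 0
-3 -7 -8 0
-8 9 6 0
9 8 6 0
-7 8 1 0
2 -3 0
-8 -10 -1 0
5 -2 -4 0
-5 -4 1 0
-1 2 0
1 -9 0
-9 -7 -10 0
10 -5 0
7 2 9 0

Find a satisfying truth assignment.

Try p1 = True.
  then p3 is forced to False.
  then p5 is forced to False.
  then p2 is forced to True.
  then p4 is forced to False.
  then p6 is forced to True.
Try p7 = False.
  then p9 is forced to True.
  then p10 is forced to False.
p8 is now unconstrained; take p8 = False.

p1=True  p2=True  p3=False  p4=False  p5=False  p6=True  p7=False  p8=False  p9=True  p10=False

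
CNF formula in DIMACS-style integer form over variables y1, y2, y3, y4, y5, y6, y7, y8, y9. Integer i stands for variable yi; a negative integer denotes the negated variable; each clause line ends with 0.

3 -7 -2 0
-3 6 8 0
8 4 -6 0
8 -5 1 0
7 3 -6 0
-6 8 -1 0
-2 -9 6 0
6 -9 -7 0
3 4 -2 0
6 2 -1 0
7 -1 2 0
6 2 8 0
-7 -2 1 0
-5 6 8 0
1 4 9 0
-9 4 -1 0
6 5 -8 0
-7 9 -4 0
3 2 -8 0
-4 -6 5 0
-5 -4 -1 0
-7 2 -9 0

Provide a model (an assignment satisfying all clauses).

y1=T, y2=T, y3=T, y4=F, y5=F, y6=T, y7=F, y8=T, y9=F

Check each clause:
  1. (~y7 | ~y2 | y3) — ~y7 is true.
  2. (y6 | y8 | ~y3) — y8 is true.
  3. (y4 | y8 | ~y6) — y8 is true.
  4. (y8 | y1 | ~y5) — y8 is true.
  5. (y7 | y3 | ~y6) — y3 is true.
  6. (y8 | ~y1 | ~y6) — y8 is true.
  7. (y6 | ~y2 | ~y9) — ~y9 is true.
  8. (y6 | ~y9 | ~y7) — ~y7 is true.
  9. (~y2 | y3 | y4) — y3 is true.
  10. (y2 | y6 | ~y1) — y2 is true.
  11. (y7 | ~y1 | y2) — y2 is true.
  12. (y2 | y8 | y6) — y8 is true.
  13. (~y2 | y1 | ~y7) — ~y7 is true.
  14. (~y5 | y6 | y8) — y8 is true.
  15. (y9 | y1 | y4) — y1 is true.
  16. (~y1 | ~y9 | y4) — ~y9 is true.
  17. (y5 | ~y8 | y6) — y6 is true.
  18. (~y7 | y9 | ~y4) — ~y4 is true.
  19. (y2 | ~y8 | y3) — y2 is true.
  20. (~y4 | y5 | ~y6) — ~y4 is true.
  21. (~y1 | ~y5 | ~y4) — ~y5 is true.
  22. (y2 | ~y9 | ~y7) — ~y7 is true.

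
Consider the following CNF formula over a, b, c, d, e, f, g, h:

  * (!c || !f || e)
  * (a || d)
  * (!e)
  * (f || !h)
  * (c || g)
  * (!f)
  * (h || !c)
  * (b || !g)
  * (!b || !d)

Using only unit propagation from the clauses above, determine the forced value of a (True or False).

(!e) is a unit clause: e = False.
Unit clause (!f) sets f = False.
(!h || f) with f = False leaves only !h, so h = False.
(!c || h) with h = False leaves only !c, so c = False.
In (g || c), c is now false; g must hold, so g = True.
(!g || b) with g = True leaves only b, so b = True.
(!b || !d) with b = True leaves only !d, so d = False.
(d || a) with d = False leaves only a, so a = True.

True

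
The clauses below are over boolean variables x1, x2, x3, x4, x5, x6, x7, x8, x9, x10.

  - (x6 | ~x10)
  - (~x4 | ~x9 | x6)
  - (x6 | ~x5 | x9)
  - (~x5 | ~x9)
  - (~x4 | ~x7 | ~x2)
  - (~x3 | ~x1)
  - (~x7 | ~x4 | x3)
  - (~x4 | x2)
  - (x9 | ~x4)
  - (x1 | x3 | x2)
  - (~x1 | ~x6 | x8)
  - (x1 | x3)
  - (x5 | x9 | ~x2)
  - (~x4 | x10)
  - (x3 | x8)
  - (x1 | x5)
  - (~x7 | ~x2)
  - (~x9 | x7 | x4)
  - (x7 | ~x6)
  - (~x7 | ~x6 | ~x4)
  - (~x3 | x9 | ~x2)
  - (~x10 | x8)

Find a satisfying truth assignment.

x8 occurs only positively in the remaining clauses — set x8 = True.
Branch on x1: take x1 = True.
  then x3 is forced to False.
The remaining clauses are satisfied by x2 = False, x4 = False, x5 = False, x6 = True, x7 = True, x9 = True, x10 = True.

x1=T, x2=F, x3=F, x4=F, x5=F, x6=T, x7=T, x8=T, x9=T, x10=T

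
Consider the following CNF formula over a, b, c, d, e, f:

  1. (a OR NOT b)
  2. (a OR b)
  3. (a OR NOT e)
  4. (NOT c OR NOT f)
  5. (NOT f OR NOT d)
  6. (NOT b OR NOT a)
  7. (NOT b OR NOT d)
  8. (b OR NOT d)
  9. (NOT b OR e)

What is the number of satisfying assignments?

6

The models are:
  a=T b=F c=F d=F e=F f=F
  a=T b=F c=F d=F e=F f=T
  a=T b=F c=F d=F e=T f=F
  a=T b=F c=F d=F e=T f=T
  a=T b=F c=T d=F e=F f=F
  a=T b=F c=T d=F e=T f=F
Count: 6.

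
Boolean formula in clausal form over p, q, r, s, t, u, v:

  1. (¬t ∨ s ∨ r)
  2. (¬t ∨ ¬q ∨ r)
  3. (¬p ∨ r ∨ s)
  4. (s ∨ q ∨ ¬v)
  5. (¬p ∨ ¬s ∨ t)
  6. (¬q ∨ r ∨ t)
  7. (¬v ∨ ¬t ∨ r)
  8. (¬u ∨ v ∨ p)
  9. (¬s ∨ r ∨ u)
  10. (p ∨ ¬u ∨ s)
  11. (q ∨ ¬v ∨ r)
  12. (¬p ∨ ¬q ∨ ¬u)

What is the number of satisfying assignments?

34

Split on r, then s.
  r=1, s=1: 18 of the 32 assignments to (p,q,t,u,v) work.
  r=1, s=0: t free; 7 ways for (p,q,u,v) × 2^1 = 14.
  r=0, s=1: remaining (p,q,t,u,v) ∈ {(1,0,1,1,0)} — 1.
  r=0, s=0: remaining (p,q,t,u,v) ∈ {(0,0,0,0,0)} — 1.
Total: 18 + 14 + 1 + 1 = 34.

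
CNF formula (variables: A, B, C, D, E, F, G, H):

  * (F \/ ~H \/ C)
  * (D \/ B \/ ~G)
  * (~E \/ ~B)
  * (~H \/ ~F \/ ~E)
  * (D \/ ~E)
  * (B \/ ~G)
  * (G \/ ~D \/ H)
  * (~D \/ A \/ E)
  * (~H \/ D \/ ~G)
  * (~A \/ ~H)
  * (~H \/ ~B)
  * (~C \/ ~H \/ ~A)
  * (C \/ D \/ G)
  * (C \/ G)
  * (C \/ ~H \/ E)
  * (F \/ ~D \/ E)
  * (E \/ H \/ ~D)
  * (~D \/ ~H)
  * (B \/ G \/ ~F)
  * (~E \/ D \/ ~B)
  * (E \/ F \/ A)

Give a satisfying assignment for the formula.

A=True, B=True, C=True, D=False, E=False, F=True, G=True, H=False

Check each clause:
  1. (C \/ F \/ ~H) — ~H is true.
  2. (~G \/ D \/ B) — B is true.
  3. (~B \/ ~E) — ~E is true.
  4. (~F \/ ~E \/ ~H) — ~H is true.
  5. (D \/ ~E) — ~E is true.
  6. (~G \/ B) — B is true.
  7. (H \/ G \/ ~D) — ~D is true.
  8. (A \/ ~D \/ E) — A is true.
  9. (~H \/ D \/ ~G) — ~H is true.
  10. (~A \/ ~H) — ~H is true.
  11. (~B \/ ~H) — ~H is true.
  12. (~C \/ ~A \/ ~H) — ~H is true.
  13. (G \/ C \/ D) — C is true.
  14. (C \/ G) — C is true.
  15. (E \/ ~H \/ C) — ~H is true.
  16. (~D \/ F \/ E) — ~D is true.
  17. (~D \/ H \/ E) — ~D is true.
  18. (~H \/ ~D) — ~H is true.
  19. (B \/ G \/ ~F) — B is true.
  20. (D \/ ~B \/ ~E) — ~E is true.
  21. (A \/ F \/ E) — A is true.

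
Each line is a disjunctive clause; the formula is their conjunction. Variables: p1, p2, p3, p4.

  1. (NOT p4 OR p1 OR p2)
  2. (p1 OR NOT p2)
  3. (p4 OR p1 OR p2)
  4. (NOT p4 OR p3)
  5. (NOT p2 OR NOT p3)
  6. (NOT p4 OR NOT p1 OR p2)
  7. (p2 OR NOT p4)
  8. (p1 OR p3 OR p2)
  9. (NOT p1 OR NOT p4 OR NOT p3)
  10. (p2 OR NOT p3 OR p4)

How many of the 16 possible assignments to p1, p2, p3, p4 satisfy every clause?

2

Satisfying assignments:
  p1=1 p2=0 p3=0 p4=0
  p1=1 p2=1 p3=0 p4=0
That's 2 in total.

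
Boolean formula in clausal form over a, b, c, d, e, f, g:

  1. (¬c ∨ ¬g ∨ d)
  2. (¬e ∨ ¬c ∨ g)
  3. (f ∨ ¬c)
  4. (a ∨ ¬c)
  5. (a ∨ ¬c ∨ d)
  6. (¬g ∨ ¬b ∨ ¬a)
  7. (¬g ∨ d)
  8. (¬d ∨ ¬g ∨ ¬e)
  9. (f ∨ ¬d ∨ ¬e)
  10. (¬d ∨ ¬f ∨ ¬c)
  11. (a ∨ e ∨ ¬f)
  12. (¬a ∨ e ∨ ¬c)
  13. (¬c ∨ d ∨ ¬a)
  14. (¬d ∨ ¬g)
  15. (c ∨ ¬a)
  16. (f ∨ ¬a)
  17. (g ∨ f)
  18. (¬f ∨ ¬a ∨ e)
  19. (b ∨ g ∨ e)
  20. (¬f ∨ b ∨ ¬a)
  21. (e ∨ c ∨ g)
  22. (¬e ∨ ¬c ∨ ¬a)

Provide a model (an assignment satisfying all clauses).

a=0, b=1, c=0, d=1, e=1, f=1, g=0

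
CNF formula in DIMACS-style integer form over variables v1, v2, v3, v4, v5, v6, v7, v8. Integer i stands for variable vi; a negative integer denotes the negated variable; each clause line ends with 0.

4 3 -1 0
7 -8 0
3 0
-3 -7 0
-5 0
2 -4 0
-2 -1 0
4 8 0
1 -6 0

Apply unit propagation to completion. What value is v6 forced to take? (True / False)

(v3) stands alone — v3 = True.
(NOT v3 OR NOT v7) with v3 = True leaves only NOT v7, so v7 = False.
(v7 OR NOT v8): since v7 = False, the clause reduces to (NOT v8). v8 = False.
Unit clause (NOT v5) sets v5 = False.
In (v8 OR v4), v8 is now false; v4 must hold, so v4 = True.
In (v2 OR NOT v4), NOT v4 is now false; v2 must hold, so v2 = True.
In (NOT v2 OR NOT v1), NOT v2 is now false; NOT v1 must hold, so v1 = False.
(v1 OR NOT v6) with v1 = False leaves only NOT v6, so v6 = False.

False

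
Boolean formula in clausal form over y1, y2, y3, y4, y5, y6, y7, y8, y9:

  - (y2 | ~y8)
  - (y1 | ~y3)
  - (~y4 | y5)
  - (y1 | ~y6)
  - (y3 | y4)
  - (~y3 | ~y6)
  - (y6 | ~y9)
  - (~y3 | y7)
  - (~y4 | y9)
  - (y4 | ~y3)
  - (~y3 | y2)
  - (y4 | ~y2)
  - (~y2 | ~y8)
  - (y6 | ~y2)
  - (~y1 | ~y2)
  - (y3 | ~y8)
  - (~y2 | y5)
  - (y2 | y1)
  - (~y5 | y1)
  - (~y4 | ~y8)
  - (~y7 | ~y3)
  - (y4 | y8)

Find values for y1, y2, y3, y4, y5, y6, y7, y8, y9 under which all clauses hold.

Set y1 = True and propagate.
  then y2 is forced to False.
  then y8 is forced to False.
  then y3 is forced to False.
  then y4 is forced to True.
  then y5 is forced to True.
  then y9 is forced to True.
  then y6 is forced to True.
y7 is now unconstrained; take y7 = False.
Check each clause:
  1. (y2 | ~y8) — ~y8 is true.
  2. (y1 | ~y3) — y1 is true.
  3. (y5 | ~y4) — y5 is true.
  4. (y1 | ~y6) — y1 is true.
  5. (y3 | y4) — y4 is true.
  6. (~y6 | ~y3) — ~y3 is true.
  7. (y6 | ~y9) — y6 is true.
  8. (y7 | ~y3) — ~y3 is true.
  9. (~y4 | y9) — y9 is true.
  10. (y4 | ~y3) — y4 is true.
  11. (y2 | ~y3) — ~y3 is true.
  12. (y4 | ~y2) — y4 is true.
  13. (~y8 | ~y2) — ~y8 is true.
  14. (~y2 | y6) — ~y2 is true.
  15. (~y2 | ~y1) — ~y2 is true.
  16. (~y8 | y3) — ~y8 is true.
  17. (~y2 | y5) — y5 is true.
  18. (y2 | y1) — y1 is true.
  19. (y1 | ~y5) — y1 is true.
  20. (~y4 | ~y8) — ~y8 is true.
  21. (~y3 | ~y7) — ~y7 is true.
  22. (y8 | y4) — y4 is true.

y1=T, y2=F, y3=F, y4=T, y5=T, y6=T, y7=F, y8=F, y9=T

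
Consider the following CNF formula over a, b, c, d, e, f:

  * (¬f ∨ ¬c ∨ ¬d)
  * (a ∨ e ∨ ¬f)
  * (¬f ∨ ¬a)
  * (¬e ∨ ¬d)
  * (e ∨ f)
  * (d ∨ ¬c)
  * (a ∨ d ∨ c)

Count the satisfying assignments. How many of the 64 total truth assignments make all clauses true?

The models are:
  a=1 b=0 c=0 d=0 e=1 f=0
  a=1 b=1 c=0 d=0 e=1 f=0
That's 2 in total.

2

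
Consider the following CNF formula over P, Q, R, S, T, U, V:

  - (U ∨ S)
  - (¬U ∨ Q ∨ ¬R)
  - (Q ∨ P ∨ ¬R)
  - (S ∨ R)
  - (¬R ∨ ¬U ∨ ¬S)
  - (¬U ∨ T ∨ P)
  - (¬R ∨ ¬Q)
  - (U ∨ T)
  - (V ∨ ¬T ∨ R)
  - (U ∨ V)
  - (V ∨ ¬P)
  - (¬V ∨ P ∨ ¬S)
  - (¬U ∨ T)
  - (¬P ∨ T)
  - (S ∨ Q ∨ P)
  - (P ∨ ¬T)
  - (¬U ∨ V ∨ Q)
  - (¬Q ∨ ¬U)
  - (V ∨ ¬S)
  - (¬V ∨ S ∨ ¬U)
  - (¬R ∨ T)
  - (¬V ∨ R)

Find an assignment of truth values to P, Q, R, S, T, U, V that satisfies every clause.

P=T, Q=F, R=T, S=T, T=T, U=F, V=T

Check each clause:
  1. (U ∨ S) — S is true.
  2. (Q ∨ ¬R ∨ ¬U) — ¬U is true.
  3. (P ∨ Q ∨ ¬R) — P is true.
  4. (S ∨ R) — R is true.
  5. (¬S ∨ ¬R ∨ ¬U) — ¬U is true.
  6. (T ∨ ¬U ∨ P) — P is true.
  7. (¬R ∨ ¬Q) — ¬Q is true.
  8. (U ∨ T) — T is true.
  9. (R ∨ V ∨ ¬T) — R is true.
  10. (V ∨ U) — V is true.
  11. (V ∨ ¬P) — V is true.
  12. (¬S ∨ P ∨ ¬V) — P is true.
  13. (T ∨ ¬U) — ¬U is true.
  14. (T ∨ ¬P) — T is true.
  15. (S ∨ Q ∨ P) — P is true.
  16. (P ∨ ¬T) — P is true.
  17. (¬U ∨ V ∨ Q) — ¬U is true.
  18. (¬Q ∨ ¬U) — ¬U is true.
  19. (V ∨ ¬S) — V is true.
  20. (S ∨ ¬V ∨ ¬U) — ¬U is true.
  21. (¬R ∨ T) — T is true.
  22. (¬V ∨ R) — R is true.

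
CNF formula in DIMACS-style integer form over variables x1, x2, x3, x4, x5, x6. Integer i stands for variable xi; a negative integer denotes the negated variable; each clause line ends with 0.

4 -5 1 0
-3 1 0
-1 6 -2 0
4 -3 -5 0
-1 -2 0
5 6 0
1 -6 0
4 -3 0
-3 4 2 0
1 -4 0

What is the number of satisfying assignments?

Split on x1, then x4.
  x1=1, x4=1: x3 free; 3 ways for (x2,x5,x6) × 2^1 = 6.
  x1=1, x4=0: remaining (x2,x3,x5,x6) ∈ {(0,0,0,1); (0,0,1,0); (0,0,1,1)} — 3.
  x1=0, x4=1: a clause becomes empty — 0.
  x1=0, x4=0: a clause becomes empty — 0.
Total: 6 + 3 + 0 + 0 = 9.

9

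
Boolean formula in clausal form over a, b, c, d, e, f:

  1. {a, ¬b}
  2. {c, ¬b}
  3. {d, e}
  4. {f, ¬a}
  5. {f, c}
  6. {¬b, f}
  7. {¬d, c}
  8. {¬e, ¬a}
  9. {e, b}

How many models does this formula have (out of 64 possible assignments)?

The models are:
  a=0 b=0 c=0 d=0 e=1 f=1
  a=0 b=0 c=1 d=0 e=1 f=0
  a=0 b=0 c=1 d=0 e=1 f=1
  a=0 b=0 c=1 d=1 e=1 f=0
  a=0 b=0 c=1 d=1 e=1 f=1
  a=1 b=1 c=1 d=1 e=0 f=1
Count: 6.

6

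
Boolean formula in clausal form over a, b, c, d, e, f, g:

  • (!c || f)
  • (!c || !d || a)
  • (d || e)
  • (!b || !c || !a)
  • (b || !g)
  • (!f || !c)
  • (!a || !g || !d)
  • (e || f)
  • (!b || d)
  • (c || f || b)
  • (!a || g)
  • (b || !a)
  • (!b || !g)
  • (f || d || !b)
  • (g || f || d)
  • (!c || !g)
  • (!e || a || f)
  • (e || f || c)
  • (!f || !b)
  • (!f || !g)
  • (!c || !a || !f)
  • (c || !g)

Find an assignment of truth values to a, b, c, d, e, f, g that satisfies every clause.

Try a = False.
Branch on b: take b = False.
  then g is forced to False.
The remaining clauses are satisfied by c = False, d = True, e = True, f = True.
Every clause has at least one true literal under this assignment.
Check each clause:
  1. (f || !c) — !c is true.
  2. (!c || !d || a) — !c is true.
  3. (e || d) — d is true.
  4. (!c || !b || !a) — !c is true.
  5. (b || !g) — !g is true.
  6. (!f || !c) — !c is true.
  7. (!a || !d || !g) — !g is true.
  8. (f || e) — e is true.
  9. (d || !b) — d is true.
  10. (c || f || b) — f is true.
  11. (g || !a) — !a is true.
  12. (!a || b) — !a is true.
  13. (!b || !g) — !g is true.
  14. (!b || d || f) — d is true.
  15. (g || d || f) — d is true.
  16. (!c || !g) — !g is true.
  17. (f || a || !e) — f is true.
  18. (c || e || f) — e is true.
  19. (!f || !b) — !b is true.
  20. (!f || !g) — !g is true.
  21. (!f || !a || !c) — !c is true.
  22. (!g || c) — !g is true.

a=False, b=False, c=False, d=True, e=True, f=True, g=False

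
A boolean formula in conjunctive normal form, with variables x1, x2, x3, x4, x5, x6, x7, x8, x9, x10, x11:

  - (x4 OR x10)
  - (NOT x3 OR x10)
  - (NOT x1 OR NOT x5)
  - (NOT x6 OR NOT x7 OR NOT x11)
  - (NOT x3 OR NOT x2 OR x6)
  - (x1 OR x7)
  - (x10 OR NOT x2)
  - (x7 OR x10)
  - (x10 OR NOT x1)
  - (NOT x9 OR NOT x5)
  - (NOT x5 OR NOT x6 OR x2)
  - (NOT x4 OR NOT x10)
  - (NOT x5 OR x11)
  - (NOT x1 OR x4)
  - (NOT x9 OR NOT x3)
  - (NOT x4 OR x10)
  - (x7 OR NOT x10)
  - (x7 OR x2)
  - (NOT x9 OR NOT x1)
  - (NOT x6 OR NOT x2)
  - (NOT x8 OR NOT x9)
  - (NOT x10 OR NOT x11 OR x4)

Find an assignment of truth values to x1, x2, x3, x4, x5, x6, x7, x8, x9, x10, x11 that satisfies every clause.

x1=False, x2=False, x3=True, x4=False, x5=False, x6=False, x7=True, x8=True, x9=False, x10=True, x11=False

x5 occurs only negated in the remaining clauses — set x5 = False.
Pure literal: x9 appears only negated; assign x9 = False.
Try x1 = False.
  then x7 is forced to True.
Branch on x2: take x2 = False.
For the remaining variables, x3 = True, x4 = False, x6 = False, x8 = True, x10 = True, x11 = False works.
Every clause has at least one true literal under this assignment.
Check each clause:
  1. (x4 OR x10) — x10 is true.
  2. (NOT x3 OR x10) — x10 is true.
  3. (NOT x1 OR NOT x5) — NOT x5 is true.
  4. (NOT x11 OR NOT x6 OR NOT x7) — NOT x6 is true.
  5. (NOT x2 OR NOT x3 OR x6) — NOT x2 is true.
  6. (x7 OR x1) — x7 is true.
  7. (x10 OR NOT x2) — x10 is true.
  8. (x7 OR x10) — x10 is true.
  9. (NOT x1 OR x10) — x10 is true.
  10. (NOT x9 OR NOT x5) — NOT x5 is true.
  11. (x2 OR NOT x6 OR NOT x5) — NOT x6 is true.
  12. (NOT x10 OR NOT x4) — NOT x4 is true.
  13. (x11 OR NOT x5) — NOT x5 is true.
  14. (x4 OR NOT x1) — NOT x1 is true.
  15. (NOT x9 OR NOT x3) — NOT x9 is true.
  16. (x10 OR NOT x4) — x10 is true.
  17. (x7 OR NOT x10) — x7 is true.
  18. (x2 OR x7) — x7 is true.
  19. (NOT x9 OR NOT x1) — NOT x1 is true.
  20. (NOT x2 OR NOT x6) — NOT x6 is true.
  21. (NOT x8 OR NOT x9) — NOT x9 is true.
  22. (x4 OR NOT x11 OR NOT x10) — NOT x11 is true.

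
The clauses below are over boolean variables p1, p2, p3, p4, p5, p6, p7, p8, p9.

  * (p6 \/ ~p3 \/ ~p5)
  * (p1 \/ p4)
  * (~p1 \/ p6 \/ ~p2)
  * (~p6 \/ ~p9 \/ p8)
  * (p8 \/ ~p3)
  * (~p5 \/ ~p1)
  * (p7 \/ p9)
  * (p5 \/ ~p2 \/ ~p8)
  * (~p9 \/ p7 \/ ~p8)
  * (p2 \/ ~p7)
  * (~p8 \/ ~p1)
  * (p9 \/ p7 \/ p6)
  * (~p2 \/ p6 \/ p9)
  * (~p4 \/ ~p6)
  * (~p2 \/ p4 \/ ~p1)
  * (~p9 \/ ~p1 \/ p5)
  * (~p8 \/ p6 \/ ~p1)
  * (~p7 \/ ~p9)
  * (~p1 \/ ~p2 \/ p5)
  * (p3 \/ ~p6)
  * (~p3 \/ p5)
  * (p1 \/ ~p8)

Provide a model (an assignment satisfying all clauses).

p1=False, p2=False, p3=False, p4=True, p5=False, p6=False, p7=False, p8=False, p9=True

Check each clause:
  1. (~p3 \/ p6 \/ ~p5) — ~p5 is true.
  2. (p4 \/ p1) — p4 is true.
  3. (~p1 \/ ~p2 \/ p6) — ~p1 is true.
  4. (~p6 \/ ~p9 \/ p8) — ~p6 is true.
  5. (p8 \/ ~p3) — ~p3 is true.
  6. (~p5 \/ ~p1) — ~p5 is true.
  7. (p9 \/ p7) — p9 is true.
  8. (p5 \/ ~p2 \/ ~p8) — ~p8 is true.
  9. (~p8 \/ ~p9 \/ p7) — ~p8 is true.
  10. (p2 \/ ~p7) — ~p7 is true.
  11. (~p1 \/ ~p8) — ~p8 is true.
  12. (p7 \/ p6 \/ p9) — p9 is true.
  13. (p6 \/ ~p2 \/ p9) — p9 is true.
  14. (~p6 \/ ~p4) — ~p6 is true.
  15. (~p2 \/ p4 \/ ~p1) — p4 is true.
  16. (p5 \/ ~p1 \/ ~p9) — ~p1 is true.
  17. (~p8 \/ p6 \/ ~p1) — ~p8 is true.
  18. (~p9 \/ ~p7) — ~p7 is true.
  19. (p5 \/ ~p1 \/ ~p2) — ~p2 is true.
  20. (~p6 \/ p3) — ~p6 is true.
  21. (p5 \/ ~p3) — ~p3 is true.
  22. (p1 \/ ~p8) — ~p8 is true.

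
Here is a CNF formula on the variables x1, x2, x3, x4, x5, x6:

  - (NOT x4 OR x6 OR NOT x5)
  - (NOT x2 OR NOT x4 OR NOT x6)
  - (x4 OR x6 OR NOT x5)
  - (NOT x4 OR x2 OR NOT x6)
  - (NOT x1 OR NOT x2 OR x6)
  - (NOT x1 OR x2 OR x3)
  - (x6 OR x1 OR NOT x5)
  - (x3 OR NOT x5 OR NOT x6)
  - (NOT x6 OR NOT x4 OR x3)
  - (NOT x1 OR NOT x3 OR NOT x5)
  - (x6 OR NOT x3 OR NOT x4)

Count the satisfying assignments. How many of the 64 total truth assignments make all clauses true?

Case analysis on x6 and x4:
  x6=T, x4=T: a clause becomes empty — 0.
  x6=T, x4=F: 9 of the 16 assignments to (x1,x2,x3,x5) work.
  x6=F, x4=T: remaining (x1,x2,x3,x5) ∈ {(F,F,F,F); (F,T,F,F)} — 2.
  x6=F, x4=F: 5 of the 16 assignments to (x1,x2,x3,x5) work.
Total: 0 + 9 + 2 + 5 = 16.

16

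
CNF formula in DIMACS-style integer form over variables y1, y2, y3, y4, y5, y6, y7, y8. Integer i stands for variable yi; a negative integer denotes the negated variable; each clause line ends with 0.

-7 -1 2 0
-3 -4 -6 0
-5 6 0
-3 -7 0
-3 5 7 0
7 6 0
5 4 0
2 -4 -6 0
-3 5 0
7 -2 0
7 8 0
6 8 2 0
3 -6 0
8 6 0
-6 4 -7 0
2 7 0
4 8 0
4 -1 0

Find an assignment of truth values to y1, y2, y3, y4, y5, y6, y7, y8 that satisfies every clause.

y1 occurs only negated in the remaining clauses — set y1 = False.
Pure literal: y8 appears only positively; assign y8 = True.
Try y2 = True.
  then y7 is forced to True.
  then y3 is forced to False.
  then y6 is forced to False.
  then y5 is forced to False.
  then y4 is forced to True.
Every clause has at least one true literal under this assignment.

y1=F, y2=T, y3=F, y4=T, y5=F, y6=F, y7=T, y8=T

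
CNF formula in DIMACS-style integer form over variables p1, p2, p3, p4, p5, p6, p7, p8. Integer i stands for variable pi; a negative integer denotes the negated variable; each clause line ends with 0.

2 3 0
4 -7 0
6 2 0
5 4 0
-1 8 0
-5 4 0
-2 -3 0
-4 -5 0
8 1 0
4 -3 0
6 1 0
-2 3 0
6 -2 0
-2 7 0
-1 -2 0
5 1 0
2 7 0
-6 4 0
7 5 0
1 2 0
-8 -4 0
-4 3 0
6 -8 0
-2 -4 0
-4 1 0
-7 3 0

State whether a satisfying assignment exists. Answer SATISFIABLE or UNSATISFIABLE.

p2 = True:
  propagation gives p3=False; an empty clause results — contradiction.
p2 = False:
  propagation gives p3=True, p6=True, p4=True, p5=False; an empty clause results — contradiction.
Every branch closes, so no satisfying assignment exists.

UNSATISFIABLE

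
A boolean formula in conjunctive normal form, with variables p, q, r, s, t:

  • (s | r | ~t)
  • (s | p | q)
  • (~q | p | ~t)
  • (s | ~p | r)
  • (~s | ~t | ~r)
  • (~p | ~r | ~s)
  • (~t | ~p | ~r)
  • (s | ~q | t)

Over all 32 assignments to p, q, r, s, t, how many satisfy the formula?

10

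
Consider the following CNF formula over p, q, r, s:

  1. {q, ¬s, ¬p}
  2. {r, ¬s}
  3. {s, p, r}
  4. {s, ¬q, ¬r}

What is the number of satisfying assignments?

The models are:
  p=0 q=0 r=1 s=0
  p=0 q=0 r=1 s=1
  p=0 q=1 r=1 s=1
  p=1 q=0 r=0 s=0
  p=1 q=0 r=1 s=0
  p=1 q=1 r=0 s=0
  p=1 q=1 r=1 s=1
That's 7 in total.

7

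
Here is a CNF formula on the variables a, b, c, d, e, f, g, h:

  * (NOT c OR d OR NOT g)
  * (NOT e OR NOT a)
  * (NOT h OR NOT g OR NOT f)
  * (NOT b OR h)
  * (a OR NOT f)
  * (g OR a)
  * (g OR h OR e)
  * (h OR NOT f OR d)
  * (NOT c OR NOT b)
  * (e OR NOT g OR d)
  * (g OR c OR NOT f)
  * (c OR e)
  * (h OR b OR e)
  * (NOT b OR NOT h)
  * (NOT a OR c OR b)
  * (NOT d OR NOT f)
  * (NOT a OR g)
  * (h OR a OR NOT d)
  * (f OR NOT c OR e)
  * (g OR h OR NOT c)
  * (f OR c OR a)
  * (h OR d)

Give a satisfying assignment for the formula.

a = 0  b = 0  c = 1  d = 1  e = 1  f = 0  g = 1  h = 1

Branch on a: take a = False.
  then f is forced to False.
  then g is forced to True.
  then c is forced to True.
  then d is forced to True.
  then b is forced to False.
  then h is forced to True.
  then e is forced to True.
Every clause has at least one true literal under this assignment.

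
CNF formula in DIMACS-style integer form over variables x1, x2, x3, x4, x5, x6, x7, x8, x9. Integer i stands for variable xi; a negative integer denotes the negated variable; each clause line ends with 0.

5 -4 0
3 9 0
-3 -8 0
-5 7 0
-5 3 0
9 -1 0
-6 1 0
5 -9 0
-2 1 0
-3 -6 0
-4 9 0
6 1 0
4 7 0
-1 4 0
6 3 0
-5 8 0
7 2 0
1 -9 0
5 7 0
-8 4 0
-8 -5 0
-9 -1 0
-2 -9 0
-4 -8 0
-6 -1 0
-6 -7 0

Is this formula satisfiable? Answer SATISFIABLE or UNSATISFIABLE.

UNSATISFIABLE

x1 = True:
  propagation gives x9=True; an empty clause results — contradiction.
x1 = False:
  propagation gives x6=False; an empty clause results — contradiction.
Every branch closes, so no satisfying assignment exists.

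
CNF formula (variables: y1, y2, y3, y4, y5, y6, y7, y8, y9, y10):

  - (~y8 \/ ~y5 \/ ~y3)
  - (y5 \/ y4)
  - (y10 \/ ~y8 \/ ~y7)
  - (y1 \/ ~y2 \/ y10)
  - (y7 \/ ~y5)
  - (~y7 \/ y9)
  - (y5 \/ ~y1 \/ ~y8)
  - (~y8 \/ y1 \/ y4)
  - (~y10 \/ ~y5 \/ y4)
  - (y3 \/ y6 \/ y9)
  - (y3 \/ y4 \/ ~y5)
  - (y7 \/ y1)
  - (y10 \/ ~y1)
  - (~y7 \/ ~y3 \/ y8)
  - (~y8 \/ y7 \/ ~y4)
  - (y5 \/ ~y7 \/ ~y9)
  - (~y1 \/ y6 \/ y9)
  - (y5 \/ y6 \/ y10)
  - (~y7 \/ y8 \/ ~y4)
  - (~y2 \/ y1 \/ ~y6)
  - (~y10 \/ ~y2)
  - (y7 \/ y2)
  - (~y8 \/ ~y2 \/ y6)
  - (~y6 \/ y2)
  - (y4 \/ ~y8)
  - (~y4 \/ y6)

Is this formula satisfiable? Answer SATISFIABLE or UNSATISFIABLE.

y7 = True:
  y8 = True:
    propagation gives y3=False, y10=True, y4=True, y2=False; an empty clause results — contradiction.
  y8 = False:
    propagation gives y3=False, y4=True; an empty clause results — contradiction.
y7 = False:
  propagation gives y5=False, y4=True, y1=True, y8=False; an empty clause results — contradiction.
Every branch closes, so no satisfying assignment exists.

UNSATISFIABLE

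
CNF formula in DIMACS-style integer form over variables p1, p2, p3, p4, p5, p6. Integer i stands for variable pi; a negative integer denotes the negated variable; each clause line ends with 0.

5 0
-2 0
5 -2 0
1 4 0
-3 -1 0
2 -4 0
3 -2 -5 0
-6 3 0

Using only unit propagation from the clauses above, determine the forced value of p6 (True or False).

False

Unit clause (p5) sets p5 = True.
Unit clause (¬p2) sets p2 = False.
(p2 ∨ ¬p4): since p2 = False, the clause reduces to (¬p4). p4 = False.
(p4 ∨ p1) with p4 = False leaves only p1, so p1 = True.
(¬p3 ∨ ¬p1): since p1 = True, the clause reduces to (¬p3). p3 = False.
In (¬p6 ∨ p3), p3 is now false; ¬p6 must hold, so p6 = False.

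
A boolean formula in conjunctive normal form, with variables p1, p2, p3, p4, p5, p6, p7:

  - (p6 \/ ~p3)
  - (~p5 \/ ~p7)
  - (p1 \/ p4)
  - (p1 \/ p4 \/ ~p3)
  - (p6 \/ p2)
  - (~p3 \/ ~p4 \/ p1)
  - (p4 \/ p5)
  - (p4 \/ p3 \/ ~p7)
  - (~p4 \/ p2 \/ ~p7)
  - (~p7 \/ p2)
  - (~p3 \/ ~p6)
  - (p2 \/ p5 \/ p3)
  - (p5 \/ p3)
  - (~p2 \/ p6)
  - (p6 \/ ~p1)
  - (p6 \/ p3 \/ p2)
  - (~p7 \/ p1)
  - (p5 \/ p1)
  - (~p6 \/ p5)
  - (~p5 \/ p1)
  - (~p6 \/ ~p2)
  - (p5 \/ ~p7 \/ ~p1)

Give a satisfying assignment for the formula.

p1=True  p2=False  p3=False  p4=False  p5=True  p6=True  p7=False

Check each clause:
  1. (~p3 \/ p6) — ~p3 is true.
  2. (~p7 \/ ~p5) — ~p7 is true.
  3. (p4 \/ p1) — p1 is true.
  4. (p1 \/ ~p3 \/ p4) — p1 is true.
  5. (p2 \/ p6) — p6 is true.
  6. (~p3 \/ p1 \/ ~p4) — p1 is true.
  7. (p4 \/ p5) — p5 is true.
  8. (p3 \/ ~p7 \/ p4) — ~p7 is true.
  9. (~p4 \/ ~p7 \/ p2) — ~p7 is true.
  10. (p2 \/ ~p7) — ~p7 is true.
  11. (~p6 \/ ~p3) — ~p3 is true.
  12. (p5 \/ p2 \/ p3) — p5 is true.
  13. (p3 \/ p5) — p5 is true.
  14. (p6 \/ ~p2) — p6 is true.
  15. (p6 \/ ~p1) — p6 is true.
  16. (p3 \/ p6 \/ p2) — p6 is true.
  17. (~p7 \/ p1) — ~p7 is true.
  18. (p5 \/ p1) — p1 is true.
  19. (~p6 \/ p5) — p5 is true.
  20. (p1 \/ ~p5) — p1 is true.
  21. (~p6 \/ ~p2) — ~p2 is true.
  22. (p5 \/ ~p7 \/ ~p1) — ~p7 is true.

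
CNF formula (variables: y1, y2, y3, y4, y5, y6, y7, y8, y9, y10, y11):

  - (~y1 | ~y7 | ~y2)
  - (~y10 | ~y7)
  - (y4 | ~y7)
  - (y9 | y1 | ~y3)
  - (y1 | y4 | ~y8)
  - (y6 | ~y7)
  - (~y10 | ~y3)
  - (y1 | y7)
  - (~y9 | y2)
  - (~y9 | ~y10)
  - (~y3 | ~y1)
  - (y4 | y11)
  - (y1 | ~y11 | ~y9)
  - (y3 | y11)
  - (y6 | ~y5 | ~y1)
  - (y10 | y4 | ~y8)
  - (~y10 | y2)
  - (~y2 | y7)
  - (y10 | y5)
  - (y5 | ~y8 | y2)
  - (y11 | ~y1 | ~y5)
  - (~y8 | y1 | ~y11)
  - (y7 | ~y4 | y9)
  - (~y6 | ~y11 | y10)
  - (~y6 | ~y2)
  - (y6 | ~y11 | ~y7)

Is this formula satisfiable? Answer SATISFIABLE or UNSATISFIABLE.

UNSATISFIABLE

y1 = True:
  y7 = True:
    propagation gives y2=False, y10=False, y4=True, y6=True; an empty clause results — contradiction.
  y7 = False:
    propagation gives y2=False, y9=False, y10=False, y5=True; an empty clause results — contradiction.
y1 = False:
  propagation gives y7=True, y10=False, y4=True, y6=True; an empty clause results — contradiction.
Every branch closes, so no satisfying assignment exists.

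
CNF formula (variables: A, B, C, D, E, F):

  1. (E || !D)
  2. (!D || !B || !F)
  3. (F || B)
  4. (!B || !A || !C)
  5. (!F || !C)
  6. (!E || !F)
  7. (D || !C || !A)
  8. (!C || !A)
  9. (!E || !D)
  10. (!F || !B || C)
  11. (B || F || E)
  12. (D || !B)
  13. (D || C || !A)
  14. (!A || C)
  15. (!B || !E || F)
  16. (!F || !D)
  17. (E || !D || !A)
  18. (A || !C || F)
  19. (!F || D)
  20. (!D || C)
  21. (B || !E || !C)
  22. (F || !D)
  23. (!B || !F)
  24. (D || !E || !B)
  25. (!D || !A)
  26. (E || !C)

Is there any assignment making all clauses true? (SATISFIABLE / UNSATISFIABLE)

D = True:
  propagation gives E=True; an empty clause results — contradiction.
D = False:
  propagation gives B=False, F=True; an empty clause results — contradiction.
Every branch closes, so no satisfying assignment exists.

UNSATISFIABLE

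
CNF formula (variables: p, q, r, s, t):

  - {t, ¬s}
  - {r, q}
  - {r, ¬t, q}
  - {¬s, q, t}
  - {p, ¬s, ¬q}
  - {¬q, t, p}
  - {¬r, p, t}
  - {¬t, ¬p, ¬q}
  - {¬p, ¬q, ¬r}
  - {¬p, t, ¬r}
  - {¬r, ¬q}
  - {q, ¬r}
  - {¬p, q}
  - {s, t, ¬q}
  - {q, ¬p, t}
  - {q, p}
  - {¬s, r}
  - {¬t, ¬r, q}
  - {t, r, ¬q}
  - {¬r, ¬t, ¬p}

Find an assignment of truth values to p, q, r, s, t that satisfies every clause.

Try p = False.
  then q is forced to True.
  then s is forced to False.
  then t is forced to True.
  then r is forced to False.
Check each clause:
  1. {¬s, t} — ¬s is true.
  2. {q, r} — q is true.
  3. {q, ¬t, r} — q is true.
  4. {q, ¬s, t} — q is true.
  5. {p, ¬s, ¬q} — ¬s is true.
  6. {t, ¬q, p} — t is true.
  7. {p, t, ¬r} — ¬r is true.
  8. {¬q, ¬t, ¬p} — ¬p is true.
  9. {¬q, ¬r, ¬p} — ¬r is true.
  10. {¬p, t, ¬r} — ¬r is true.
  11. {¬r, ¬q} — ¬r is true.
  12. {¬r, q} — q is true.
  13. {¬p, q} — q is true.
  14. {s, ¬q, t} — t is true.
  15. {t, q, ¬p} — q is true.
  16. {q, p} — q is true.
  17. {¬s, r} — ¬s is true.
  18. {¬t, ¬r, q} — q is true.
  19. {t, r, ¬q} — t is true.
  20. {¬p, ¬t, ¬r} — ¬r is true.

p=0  q=1  r=0  s=0  t=1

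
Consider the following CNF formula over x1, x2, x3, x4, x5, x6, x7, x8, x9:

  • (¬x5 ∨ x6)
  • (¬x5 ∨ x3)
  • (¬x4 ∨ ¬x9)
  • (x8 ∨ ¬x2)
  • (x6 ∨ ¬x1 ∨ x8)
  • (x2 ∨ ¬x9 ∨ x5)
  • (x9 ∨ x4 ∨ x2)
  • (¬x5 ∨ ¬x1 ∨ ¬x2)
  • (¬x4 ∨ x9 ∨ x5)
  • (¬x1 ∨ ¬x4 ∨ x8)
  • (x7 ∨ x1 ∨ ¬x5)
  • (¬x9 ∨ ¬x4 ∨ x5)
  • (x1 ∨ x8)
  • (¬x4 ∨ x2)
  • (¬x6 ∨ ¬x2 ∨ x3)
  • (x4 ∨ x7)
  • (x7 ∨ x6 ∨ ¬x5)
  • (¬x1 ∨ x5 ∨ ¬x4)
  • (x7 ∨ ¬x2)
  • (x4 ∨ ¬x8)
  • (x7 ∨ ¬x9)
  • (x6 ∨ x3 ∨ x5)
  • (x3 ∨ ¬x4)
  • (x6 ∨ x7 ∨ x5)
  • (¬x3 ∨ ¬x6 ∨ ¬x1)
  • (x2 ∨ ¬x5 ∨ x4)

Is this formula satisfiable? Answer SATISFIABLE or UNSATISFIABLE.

x7 occurs only positively in the remaining clauses — set x7 = True.
Try x1 = False.
  then x8 is forced to True.
  then x4 is forced to True.
  then x9 is forced to False.
  then x5 is forced to True.
  then x6 is forced to True.
  then x3 is forced to True.
  then x2 is forced to True.
Every clause has at least one true literal under this assignment.
So x1=F, x2=T, x3=T, x4=T, x5=T, x6=T, x7=T, x8=T, x9=F is a satisfying assignment.

SATISFIABLE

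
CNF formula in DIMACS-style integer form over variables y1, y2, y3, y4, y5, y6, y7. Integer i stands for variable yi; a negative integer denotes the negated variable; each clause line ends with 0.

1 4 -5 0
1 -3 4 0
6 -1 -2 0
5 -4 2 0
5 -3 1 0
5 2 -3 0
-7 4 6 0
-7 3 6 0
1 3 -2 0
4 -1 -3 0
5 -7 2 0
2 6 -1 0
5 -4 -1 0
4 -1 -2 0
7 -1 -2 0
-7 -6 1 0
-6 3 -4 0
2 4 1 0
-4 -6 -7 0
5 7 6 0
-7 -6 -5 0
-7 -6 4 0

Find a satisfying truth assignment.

y1=True, y2=False, y3=False, y4=False, y5=False, y6=True, y7=False

Try y1 = True.
For the remaining variables, y2 = False, y3 = False, y4 = False, y5 = False, y6 = True, y7 = False works.
Check each clause:
  1. (y4 || !y5 || y1) — y1 is true.
  2. (y1 || !y3 || y4) — y1 is true.
  3. (!y2 || !y1 || y6) — !y2 is true.
  4. (!y4 || y2 || y5) — !y4 is true.
  5. (y1 || y5 || !y3) — y1 is true.
  6. (y2 || !y3 || y5) — !y3 is true.
  7. (y4 || y6 || !y7) — !y7 is true.
  8. (y3 || y6 || !y7) — !y7 is true.
  9. (y3 || y1 || !y2) — y1 is true.
  10. (!y1 || y4 || !y3) — !y3 is true.
  11. (!y7 || y5 || y2) — !y7 is true.
  12. (!y1 || y2 || y6) — y6 is true.
  13. (!y4 || !y1 || y5) — !y4 is true.
  14. (y4 || !y1 || !y2) — !y2 is true.
  15. (!y2 || !y1 || y7) — !y2 is true.
  16. (y1 || !y7 || !y6) — !y7 is true.
  17. (y3 || !y6 || !y4) — !y4 is true.
  18. (y2 || y4 || y1) — y1 is true.
  19. (!y6 || !y7 || !y4) — !y7 is true.
  20. (y7 || y5 || y6) — y6 is true.
  21. (!y7 || !y5 || !y6) — !y7 is true.
  22. (!y6 || y4 || !y7) — !y7 is true.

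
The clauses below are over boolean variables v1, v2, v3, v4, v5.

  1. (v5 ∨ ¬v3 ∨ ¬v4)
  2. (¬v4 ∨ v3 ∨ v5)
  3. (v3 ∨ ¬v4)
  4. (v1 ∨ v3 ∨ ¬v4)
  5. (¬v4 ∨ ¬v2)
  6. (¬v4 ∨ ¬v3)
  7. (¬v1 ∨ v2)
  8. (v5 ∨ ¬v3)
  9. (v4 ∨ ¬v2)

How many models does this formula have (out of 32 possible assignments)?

3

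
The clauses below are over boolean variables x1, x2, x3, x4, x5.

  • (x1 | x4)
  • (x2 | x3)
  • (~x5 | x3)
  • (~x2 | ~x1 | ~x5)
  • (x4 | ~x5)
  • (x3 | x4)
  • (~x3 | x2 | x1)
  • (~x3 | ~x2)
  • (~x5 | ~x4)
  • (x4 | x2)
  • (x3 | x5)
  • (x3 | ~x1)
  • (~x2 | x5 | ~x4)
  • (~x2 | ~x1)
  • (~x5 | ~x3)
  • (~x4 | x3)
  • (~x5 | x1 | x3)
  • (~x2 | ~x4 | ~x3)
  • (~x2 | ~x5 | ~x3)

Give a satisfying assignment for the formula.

Branch on x1: take x1 = True.
  then x3 is forced to True.
  then x2 is forced to False.
  then x4 is forced to True.
  then x5 is forced to False.

x1=1, x2=0, x3=1, x4=1, x5=0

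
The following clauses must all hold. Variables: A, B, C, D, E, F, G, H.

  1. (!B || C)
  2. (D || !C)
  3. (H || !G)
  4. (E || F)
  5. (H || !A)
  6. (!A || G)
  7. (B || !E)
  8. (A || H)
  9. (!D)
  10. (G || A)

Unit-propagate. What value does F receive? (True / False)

(!D) is a unit clause: D = False.
In (D || !C), D is now false; !C must hold, so C = False.
(C || !B): since C = False, the clause reduces to (!B). B = False.
From (!E || B) and B = False: E = False.
(F || E): since E = False, the clause reduces to (F). F = True.

True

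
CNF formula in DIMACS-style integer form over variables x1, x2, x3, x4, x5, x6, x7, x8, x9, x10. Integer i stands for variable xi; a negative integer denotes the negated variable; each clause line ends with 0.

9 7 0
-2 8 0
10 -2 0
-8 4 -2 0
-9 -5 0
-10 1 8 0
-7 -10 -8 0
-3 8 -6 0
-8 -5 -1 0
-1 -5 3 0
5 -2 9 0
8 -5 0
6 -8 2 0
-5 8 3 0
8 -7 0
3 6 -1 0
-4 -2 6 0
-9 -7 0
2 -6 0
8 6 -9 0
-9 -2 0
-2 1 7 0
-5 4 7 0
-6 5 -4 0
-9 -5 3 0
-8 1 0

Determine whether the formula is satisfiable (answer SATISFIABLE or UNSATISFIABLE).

x8 = True:
  x2 = True:
    propagation gives x10=True, x4=True, x7=False, x9=True; an empty clause results — contradiction.
  x2 = False:
    propagation gives x6=True; an empty clause results — contradiction.
x8 = False:
  propagation gives x2=False, x5=False, x7=False, x9=True; an empty clause results — contradiction.
Every branch closes, so no satisfying assignment exists.

UNSATISFIABLE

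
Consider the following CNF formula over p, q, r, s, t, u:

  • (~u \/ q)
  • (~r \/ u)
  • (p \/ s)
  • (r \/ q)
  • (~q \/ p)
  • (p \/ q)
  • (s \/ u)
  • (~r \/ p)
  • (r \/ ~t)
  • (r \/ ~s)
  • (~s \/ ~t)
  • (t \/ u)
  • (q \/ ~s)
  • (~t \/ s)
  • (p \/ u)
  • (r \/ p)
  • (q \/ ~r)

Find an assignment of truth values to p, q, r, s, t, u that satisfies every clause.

p=1, q=1, r=0, s=0, t=0, u=1

Pure literal: p appears only positively; assign p = True.
Try q = True.
Branch on r: take r = False.
  then t is forced to False.
  then s is forced to False.
  then u is forced to True.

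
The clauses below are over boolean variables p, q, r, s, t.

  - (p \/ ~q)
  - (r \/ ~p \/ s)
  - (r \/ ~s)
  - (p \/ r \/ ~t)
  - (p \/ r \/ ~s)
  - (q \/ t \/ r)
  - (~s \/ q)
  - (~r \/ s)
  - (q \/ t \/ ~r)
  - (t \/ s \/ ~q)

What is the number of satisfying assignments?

2

Satisfying assignments:
  p=1 q=1 r=1 s=1 t=0
  p=1 q=1 r=1 s=1 t=1
That's 2 in total.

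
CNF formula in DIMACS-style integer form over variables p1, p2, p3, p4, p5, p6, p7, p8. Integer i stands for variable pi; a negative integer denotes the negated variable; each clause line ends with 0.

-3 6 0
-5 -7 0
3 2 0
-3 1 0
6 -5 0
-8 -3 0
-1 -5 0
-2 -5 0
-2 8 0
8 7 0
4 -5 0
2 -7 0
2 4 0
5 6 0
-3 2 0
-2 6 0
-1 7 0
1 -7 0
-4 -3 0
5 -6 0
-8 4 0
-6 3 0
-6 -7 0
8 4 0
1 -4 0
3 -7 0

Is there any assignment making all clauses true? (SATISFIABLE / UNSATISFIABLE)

UNSATISFIABLE

p3 = True:
  propagation gives p6=True, p1=True, p8=False, p5=False; an empty clause results — contradiction.
p3 = False:
  propagation gives p2=True, p5=False, p8=True, p6=True; an empty clause results — contradiction.
Every branch closes, so no satisfying assignment exists.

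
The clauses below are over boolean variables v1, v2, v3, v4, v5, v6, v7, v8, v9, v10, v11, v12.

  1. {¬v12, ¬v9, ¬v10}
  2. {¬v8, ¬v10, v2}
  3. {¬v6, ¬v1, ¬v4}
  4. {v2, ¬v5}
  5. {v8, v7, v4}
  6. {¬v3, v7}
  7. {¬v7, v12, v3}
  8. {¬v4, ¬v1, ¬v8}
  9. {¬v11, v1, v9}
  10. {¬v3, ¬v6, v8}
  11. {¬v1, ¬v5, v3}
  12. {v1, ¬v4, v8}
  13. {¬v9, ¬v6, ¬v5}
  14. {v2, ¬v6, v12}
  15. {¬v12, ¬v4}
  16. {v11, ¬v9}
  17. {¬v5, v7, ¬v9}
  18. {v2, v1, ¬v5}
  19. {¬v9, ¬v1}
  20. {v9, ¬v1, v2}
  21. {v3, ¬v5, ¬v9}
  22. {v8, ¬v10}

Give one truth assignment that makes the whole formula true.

v1 = False, v2 = False, v3 = True, v4 = False, v5 = False, v6 = False, v7 = True, v8 = True, v9 = False, v10 = False, v11 = False, v12 = False

v5 occurs only negated in the remaining clauses — set v5 = False.
Pure literal: v6 appears only negated; assign v6 = False.
Set v1 = False and propagate.
Branch on v2: take v2 = False.
The remaining clauses are satisfied by v3 = True, v4 = False, v7 = True, v8 = True, v9 = False, v10 = False, v11 = False, v12 = False.
Every clause has at least one true literal under this assignment.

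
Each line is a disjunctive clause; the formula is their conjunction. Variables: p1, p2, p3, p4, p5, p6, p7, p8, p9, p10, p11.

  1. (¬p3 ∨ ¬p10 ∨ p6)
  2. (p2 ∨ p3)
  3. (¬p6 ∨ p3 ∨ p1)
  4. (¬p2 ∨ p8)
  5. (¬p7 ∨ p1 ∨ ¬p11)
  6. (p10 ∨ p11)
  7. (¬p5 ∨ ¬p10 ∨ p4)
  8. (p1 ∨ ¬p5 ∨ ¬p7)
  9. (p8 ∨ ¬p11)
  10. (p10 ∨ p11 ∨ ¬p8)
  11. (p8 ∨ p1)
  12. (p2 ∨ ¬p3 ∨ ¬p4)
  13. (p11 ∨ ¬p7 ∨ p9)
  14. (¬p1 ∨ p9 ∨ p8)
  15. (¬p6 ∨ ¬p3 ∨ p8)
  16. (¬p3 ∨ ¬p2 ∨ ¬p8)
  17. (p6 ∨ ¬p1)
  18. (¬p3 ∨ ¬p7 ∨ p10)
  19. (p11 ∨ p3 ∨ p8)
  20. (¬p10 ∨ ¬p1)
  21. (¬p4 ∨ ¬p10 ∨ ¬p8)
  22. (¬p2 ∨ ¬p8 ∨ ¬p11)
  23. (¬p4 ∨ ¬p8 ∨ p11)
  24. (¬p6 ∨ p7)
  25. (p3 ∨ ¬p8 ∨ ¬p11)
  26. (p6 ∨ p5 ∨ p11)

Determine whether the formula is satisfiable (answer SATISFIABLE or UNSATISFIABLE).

SATISFIABLE

Set p1 = False and propagate.
  then p8 is forced to True.
The remaining clauses are satisfied by p2 = False, p3 = True, p4 = False, p5 = True, p6 = False, p7 = False, p9 = False, p10 = False, p11 = True.
So p1=0, p2=0, p3=1, p4=0, p5=1, p6=0, p7=0, p8=1, p9=0, p10=0, p11=1 is a satisfying assignment.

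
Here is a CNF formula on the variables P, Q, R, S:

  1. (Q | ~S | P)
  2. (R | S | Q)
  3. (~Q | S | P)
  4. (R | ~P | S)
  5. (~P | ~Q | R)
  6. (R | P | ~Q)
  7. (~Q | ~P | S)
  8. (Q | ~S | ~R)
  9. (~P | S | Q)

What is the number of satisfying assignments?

4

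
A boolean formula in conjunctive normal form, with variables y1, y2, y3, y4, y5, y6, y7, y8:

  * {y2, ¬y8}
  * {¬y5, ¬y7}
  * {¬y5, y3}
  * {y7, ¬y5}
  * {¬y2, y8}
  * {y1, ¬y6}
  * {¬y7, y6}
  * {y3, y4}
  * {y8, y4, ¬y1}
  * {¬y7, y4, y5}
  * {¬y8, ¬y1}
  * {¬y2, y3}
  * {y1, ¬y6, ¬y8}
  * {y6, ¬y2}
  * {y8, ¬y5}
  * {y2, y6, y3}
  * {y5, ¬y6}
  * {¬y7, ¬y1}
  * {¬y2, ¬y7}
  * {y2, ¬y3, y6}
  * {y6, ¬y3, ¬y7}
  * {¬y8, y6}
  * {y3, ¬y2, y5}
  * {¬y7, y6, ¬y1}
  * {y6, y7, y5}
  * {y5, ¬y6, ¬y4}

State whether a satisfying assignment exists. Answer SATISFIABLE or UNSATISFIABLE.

y6 = True:
  propagation gives y1=True, y8=False, y2=False, y4=True; an empty clause results — contradiction.
y6 = False:
  propagation gives y7=False, y5=False; an empty clause results — contradiction.
Every branch closes, so no satisfying assignment exists.

UNSATISFIABLE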